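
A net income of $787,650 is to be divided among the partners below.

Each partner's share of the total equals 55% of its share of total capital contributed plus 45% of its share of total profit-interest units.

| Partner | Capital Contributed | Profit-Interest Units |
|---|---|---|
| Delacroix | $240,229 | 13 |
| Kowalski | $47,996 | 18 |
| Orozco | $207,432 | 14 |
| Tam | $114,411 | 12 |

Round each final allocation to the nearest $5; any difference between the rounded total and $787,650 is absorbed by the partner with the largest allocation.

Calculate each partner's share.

Delacroix: $251,425; Kowalski: $146,010; Orozco: $234,355; Tam: $155,860

Totals — capital contributed 610,068, profit-interest units 57.
Blended shares (55% capital contributed + 45% profit-interest units): Delacroix 0.3192; Kowalski 0.1854; Orozco 0.2975; Tam 0.1979.
Proportional shares: Delacroix 251,423.67; Kowalski 146,011.03; Orozco 234,352.91; Tam 155,862.39.
At nearest $5: Delacroix $251,425; Kowalski $146,010; Orozco $234,355; Tam $155,860. Sum = $787,650.
Sum already equals the total — no adjustment.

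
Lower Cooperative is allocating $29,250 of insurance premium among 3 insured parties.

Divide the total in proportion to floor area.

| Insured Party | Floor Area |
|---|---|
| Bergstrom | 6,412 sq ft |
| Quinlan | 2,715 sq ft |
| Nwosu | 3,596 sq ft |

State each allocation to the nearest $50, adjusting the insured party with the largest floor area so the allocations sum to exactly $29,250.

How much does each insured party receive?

Bergstrom: $14,750; Quinlan: $6,250; Nwosu: $8,250

Combined floor area = 6,412 + 2,715 + 3,596 = 12,723.
Pro-rata amounts: Bergstrom 14,741.10; Quinlan 6,241.75; Nwosu 8,267.15.
At nearest $50: Bergstrom $14,750; Quinlan $6,250; Nwosu $8,250. Sum = $29,250.
No rounding difference to absorb.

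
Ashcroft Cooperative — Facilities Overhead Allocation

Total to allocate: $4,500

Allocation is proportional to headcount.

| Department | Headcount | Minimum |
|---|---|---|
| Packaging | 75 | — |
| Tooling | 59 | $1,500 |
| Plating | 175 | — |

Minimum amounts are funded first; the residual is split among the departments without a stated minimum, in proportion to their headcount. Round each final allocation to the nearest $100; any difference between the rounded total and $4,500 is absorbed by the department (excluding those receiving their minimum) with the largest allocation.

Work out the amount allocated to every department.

Minimums first: Tooling $1,500. Residual $3,000.
Residual split over remaining headcount 250: Packaging 900.00 → $900; Plating 2,100.00 → $2,100.

Packaging: $900; Tooling: $1,500; Plating: $2,100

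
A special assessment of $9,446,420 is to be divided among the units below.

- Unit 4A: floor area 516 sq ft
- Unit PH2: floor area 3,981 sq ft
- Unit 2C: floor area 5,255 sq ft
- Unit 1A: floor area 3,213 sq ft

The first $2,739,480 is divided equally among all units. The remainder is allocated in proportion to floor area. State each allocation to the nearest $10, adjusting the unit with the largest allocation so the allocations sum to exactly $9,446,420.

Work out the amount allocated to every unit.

Unit 4A: $951,800 | Unit PH2: $2,744,290 | Unit 2C: $3,403,340 | Unit 1A: $2,346,990

First tranche $2,739,480 split equally: $684,870 each.
Remainder $6,706,940 by floor area (total 12,965): Unit 4A 266,932.59 → $266,930; Unit PH2 2,059,415.98 → $2,059,420; Unit 2C 2,718,470.47 → $2,718,470; Unit 1A 1,662,120.96 → $1,662,120.
Totals: Unit 4A $684,870 + $266,930 = $951,800; Unit PH2 $684,870 + $2,059,420 = $2,744,290; Unit 2C $684,870 + $2,718,470 = $3,403,340; Unit 1A $684,870 + $1,662,120 = $2,346,990.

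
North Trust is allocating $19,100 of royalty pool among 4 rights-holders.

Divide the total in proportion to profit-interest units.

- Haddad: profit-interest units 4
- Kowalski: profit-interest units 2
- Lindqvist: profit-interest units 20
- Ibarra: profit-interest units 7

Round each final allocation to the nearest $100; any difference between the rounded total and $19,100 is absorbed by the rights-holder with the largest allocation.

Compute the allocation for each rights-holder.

Haddad: $2,300; Kowalski: $1,200; Lindqvist: $11,500; Ibarra: $4,100

Profit-interest units total: 33.
Raw shares: Haddad 4/33 × $19,100 = 2,315.15; Kowalski 2/33 × $19,100 = 1,157.58; Lindqvist 20/33 × $19,100 = 11,575.76; Ibarra 7/33 × $19,100 = 4,051.52.
At nearest $100: Haddad $2,300; Kowalski $1,200; Lindqvist $11,600; Ibarra $4,100. Sum = $19,200.
Difference $19,100 − $19,200 = −$100 applied to largest allocation (Lindqvist): Lindqvist becomes $11,500.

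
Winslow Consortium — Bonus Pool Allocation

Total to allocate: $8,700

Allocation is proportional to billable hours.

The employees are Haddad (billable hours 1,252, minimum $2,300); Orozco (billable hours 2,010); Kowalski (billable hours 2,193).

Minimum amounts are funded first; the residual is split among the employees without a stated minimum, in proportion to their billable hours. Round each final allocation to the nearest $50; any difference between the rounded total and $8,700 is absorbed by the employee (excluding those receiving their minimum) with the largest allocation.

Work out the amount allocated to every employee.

Minimums first: Haddad $2,300. Balance $6,400.
Balance split over remaining billable hours 4,203: Orozco 3,060.67 → $3,050; Kowalski 3,339.33 → $3,350.

Haddad: $2,300 | Orozco: $3,050 | Kowalski: $3,350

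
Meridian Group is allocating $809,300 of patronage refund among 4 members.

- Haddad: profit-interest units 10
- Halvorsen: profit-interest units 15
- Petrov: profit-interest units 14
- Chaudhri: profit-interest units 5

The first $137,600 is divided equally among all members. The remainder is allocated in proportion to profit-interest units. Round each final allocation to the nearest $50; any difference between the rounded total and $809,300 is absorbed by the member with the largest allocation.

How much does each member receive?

$137,600 shared equally gives $34,400 per member.
Remainder $671,700 by profit-interest units (total 44): Haddad 152,659.09 → $152,650; Halvorsen 228,988.64 → $229,000; Petrov 213,722.73 → $213,700; Chaudhri 76,329.55 → $76,350.
Totals: Haddad $34,400 + $152,650 = $187,050; Halvorsen $34,400 + $229,000 = $263,400; Petrov $34,400 + $213,700 = $248,100; Chaudhri $34,400 + $76,350 = $110,750.

Haddad: $187,050 · Halvorsen: $263,400 · Petrov: $248,100 · Chaudhri: $110,750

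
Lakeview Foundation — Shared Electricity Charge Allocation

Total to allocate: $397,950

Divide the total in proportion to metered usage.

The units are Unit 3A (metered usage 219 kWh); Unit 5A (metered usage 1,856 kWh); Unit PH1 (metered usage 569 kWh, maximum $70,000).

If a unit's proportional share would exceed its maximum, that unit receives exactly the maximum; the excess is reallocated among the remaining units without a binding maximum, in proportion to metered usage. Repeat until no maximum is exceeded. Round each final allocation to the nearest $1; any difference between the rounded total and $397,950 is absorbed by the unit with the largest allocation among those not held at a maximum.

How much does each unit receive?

Unit 3A: $34,613 | Unit 5A: $293,337 | Unit PH1: $70,000

Combined metered usage = 2,644.
Proportional shares (ignoring caps): Unit 3A 32,961.82; Unit 5A 279,347.66; Unit PH1 85,640.53.
Held at cap: Unit PH1 ($70,000); residual $327,950 reallocated over remaining metered usage 2,075.
Remaining shares: Unit 3A 34,612.55 → $34,613; Unit 5A 293,337.45 → $293,337.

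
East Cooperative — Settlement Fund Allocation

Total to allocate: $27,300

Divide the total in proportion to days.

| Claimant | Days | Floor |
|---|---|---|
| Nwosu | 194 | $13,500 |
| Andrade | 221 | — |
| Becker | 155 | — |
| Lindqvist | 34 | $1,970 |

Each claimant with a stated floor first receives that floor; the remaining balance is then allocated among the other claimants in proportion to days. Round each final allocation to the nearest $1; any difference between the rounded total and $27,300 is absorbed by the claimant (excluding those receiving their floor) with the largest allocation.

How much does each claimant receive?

Nwosu: $13,500 | Andrade: $6,953 | Becker: $4,877 | Lindqvist: $1,970

Guaranteed amounts: Nwosu $13,500; Lindqvist $1,970. Remaining pool $11,830.
Remaining pool split over remaining days 376: Andrade 6,953.27 → $6,953; Becker 4,876.73 → $4,877.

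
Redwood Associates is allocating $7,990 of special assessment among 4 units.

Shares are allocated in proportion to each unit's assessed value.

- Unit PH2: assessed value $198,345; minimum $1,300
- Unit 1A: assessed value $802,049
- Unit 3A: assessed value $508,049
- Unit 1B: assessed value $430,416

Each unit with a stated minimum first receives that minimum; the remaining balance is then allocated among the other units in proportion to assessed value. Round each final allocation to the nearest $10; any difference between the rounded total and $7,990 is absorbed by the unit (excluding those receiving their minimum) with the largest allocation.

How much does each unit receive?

Minimums first: Unit PH2 $1,300. Residual $6,690.
Residual split over remaining assessed value 1,740,514: Unit 1A 3,082.83 → $3,080; Unit 3A 1,952.78 → $1,950; Unit 1B 1,654.39 → $1,650.
Rounding difference +$10 applied to Unit 1A → $3,090.

Unit PH2: $1,300 · Unit 1A: $3,090 · Unit 3A: $1,950 · Unit 1B: $1,650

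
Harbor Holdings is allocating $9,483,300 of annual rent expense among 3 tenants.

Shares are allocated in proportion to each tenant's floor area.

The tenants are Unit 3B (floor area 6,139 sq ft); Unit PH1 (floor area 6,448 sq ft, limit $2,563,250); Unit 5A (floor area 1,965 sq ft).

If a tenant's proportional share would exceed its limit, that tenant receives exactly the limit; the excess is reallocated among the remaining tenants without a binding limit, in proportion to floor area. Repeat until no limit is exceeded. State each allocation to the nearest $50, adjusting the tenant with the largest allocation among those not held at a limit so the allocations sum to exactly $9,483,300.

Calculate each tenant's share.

Total floor area = 14,552.
Proportional shares (ignoring caps): Unit 3B 4,000,685.73; Unit PH1 4,202,055.96; Unit 5A 1,280,558.31.
Held at cap: Unit PH1 ($2,563,250); residual $6,920,050 reallocated over remaining floor area 8,104.
Shares after redistribution: Unit 3B 5,242,125.73 → $5,242,150; Unit 5A 1,677,924.27 → $1,677,900.

Unit 3B: $5,242,150 | Unit PH1: $2,563,250 | Unit 5A: $1,677,900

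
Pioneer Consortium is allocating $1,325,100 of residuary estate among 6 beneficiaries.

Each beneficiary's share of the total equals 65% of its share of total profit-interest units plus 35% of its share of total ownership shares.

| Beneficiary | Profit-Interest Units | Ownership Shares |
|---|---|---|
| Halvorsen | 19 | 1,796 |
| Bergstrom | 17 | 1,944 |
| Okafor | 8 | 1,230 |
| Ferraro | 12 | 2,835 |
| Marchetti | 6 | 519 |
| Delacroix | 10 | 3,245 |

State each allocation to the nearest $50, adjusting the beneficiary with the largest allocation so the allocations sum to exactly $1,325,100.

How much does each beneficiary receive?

Halvorsen: $299,300; Bergstrom: $281,300; Okafor: $145,000; Ferraro: $257,200; Marchetti: $92,600; Delacroix: $249,700

Profit-interest units total 72; ownership shares total 11,569.
Blended shares (65% profit-interest units + 35% ownership shares): Halvorsen 0.2259; Bergstrom 0.2123; Okafor 0.1094; Ferraro 0.1941; Marchetti 0.0699; Delacroix 0.1884.
Proportional shares: Halvorsen 299,290.58; Bergstrom 281,298.28; Okafor 145,010.64; Ferraro 257,203.68; Marchetti 92,582.23; Delacroix 249,714.59.
Rounded to nearest $50: Halvorsen $299,300; Bergstrom $281,300; Okafor $145,000; Ferraro $257,200; Marchetti $92,600; Delacroix $249,700. Sum = $1,325,100.
No rounding difference to absorb.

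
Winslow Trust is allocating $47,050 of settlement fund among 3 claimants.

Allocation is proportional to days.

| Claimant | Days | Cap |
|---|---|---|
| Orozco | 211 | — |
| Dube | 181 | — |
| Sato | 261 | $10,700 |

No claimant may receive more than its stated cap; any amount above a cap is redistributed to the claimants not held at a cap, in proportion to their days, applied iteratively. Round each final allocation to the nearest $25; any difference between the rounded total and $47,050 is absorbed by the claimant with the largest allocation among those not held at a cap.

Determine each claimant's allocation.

Orozco: $19,575; Dube: $16,775; Sato: $10,700

Sum of days: 653.
Proportional shares (ignoring caps): Orozco 15,202.99; Dube 13,041.42; Sato 18,805.59.
Held at cap: Sato ($10,700); balance $36,350 reallocated over remaining days 392.
Remaining shares: Orozco 19,565.94 → $19,575; Dube 16,784.06 → $16,775.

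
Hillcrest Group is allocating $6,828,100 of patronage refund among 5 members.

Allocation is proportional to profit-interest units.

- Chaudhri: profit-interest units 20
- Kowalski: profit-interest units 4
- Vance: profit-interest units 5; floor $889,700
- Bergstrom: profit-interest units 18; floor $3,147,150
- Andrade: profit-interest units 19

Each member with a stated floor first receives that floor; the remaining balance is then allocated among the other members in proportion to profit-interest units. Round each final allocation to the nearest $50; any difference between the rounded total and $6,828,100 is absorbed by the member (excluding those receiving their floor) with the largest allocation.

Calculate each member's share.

Guaranteed amounts: Vance $889,700; Bergstrom $3,147,150. Balance $2,791,250.
Balance split over remaining profit-interest units 43: Chaudhri 1,298,255.81 → $1,298,250; Kowalski 259,651.16 → $259,650; Andrade 1,233,343.02 → $1,233,350.

Chaudhri: $1,298,250; Kowalski: $259,650; Vance: $889,700; Bergstrom: $3,147,150; Andrade: $1,233,350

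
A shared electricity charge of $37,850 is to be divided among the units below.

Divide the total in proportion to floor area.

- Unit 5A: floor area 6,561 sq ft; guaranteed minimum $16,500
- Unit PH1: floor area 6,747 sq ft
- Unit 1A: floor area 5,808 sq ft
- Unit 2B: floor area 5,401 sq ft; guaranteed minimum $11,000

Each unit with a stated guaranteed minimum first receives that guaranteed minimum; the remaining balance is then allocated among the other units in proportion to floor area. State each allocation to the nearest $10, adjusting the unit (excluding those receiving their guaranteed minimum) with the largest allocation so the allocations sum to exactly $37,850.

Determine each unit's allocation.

Guaranteed amounts: Unit 5A $16,500; Unit 2B $11,000. Residual $10,350.
Residual split over remaining floor area 12,555: Unit PH1 5,562.04 → $5,560; Unit 1A 4,787.96 → $4,790.

Unit 5A: $16,500 · Unit PH1: $5,560 · Unit 1A: $4,790 · Unit 2B: $11,000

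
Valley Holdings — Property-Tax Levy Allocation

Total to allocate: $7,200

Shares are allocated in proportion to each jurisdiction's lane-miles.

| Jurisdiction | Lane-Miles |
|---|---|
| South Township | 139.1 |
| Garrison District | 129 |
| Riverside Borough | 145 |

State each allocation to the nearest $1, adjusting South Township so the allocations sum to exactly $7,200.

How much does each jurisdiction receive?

South Township: $2,425 · Garrison District: $2,248 · Riverside Borough: $2,527

Combined lane-miles = 413.1.
Unrounded shares: South Township 139.1/413.1 × $7,200 = 2,424.40; Garrison District 129/413.1 × $7,200 = 2,248.37; Riverside Borough 145/413.1 × $7,200 = 2,527.23.
After rounding ($1): South Township $2,424; Garrison District $2,248; Riverside Borough $2,527. Sum = $7,199.
Difference $7,200 − $7,199 = +$1 applied to South Township: South Township becomes $2,425.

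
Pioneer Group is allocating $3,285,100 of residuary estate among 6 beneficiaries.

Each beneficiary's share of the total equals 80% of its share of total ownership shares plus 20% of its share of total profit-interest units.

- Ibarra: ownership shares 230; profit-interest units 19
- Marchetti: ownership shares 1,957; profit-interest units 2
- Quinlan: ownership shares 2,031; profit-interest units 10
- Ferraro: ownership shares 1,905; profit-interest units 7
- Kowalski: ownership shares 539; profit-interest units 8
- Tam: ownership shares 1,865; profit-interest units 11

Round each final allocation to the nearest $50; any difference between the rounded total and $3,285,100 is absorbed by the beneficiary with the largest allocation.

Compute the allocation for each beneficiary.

Ownership shares total 8,527; profit-interest units total 57.
Combined weights (80% ownership shares + 20% profit-interest units): Ibarra 0.0882; Marchetti 0.1906; Quinlan 0.2256; Ferraro 0.2033; Kowalski 0.0786; Tam 0.2136.
Pro-rata amounts: Ibarra 289,894.25; Marchetti 626,214.18; Quinlan 741,234.82; Ferraro 667,820.76; Kowalski 258,336.84; Tam 701,599.15.
Rounded to nearest $50: Ibarra $289,900; Marchetti $626,200; Quinlan $741,250; Ferraro $667,800; Kowalski $258,350; Tam $701,600. Sum = $3,285,100.
Rounded total matches; no reconciliation needed.

Ibarra: $289,900 · Marchetti: $626,200 · Quinlan: $741,250 · Ferraro: $667,800 · Kowalski: $258,350 · Tam: $701,600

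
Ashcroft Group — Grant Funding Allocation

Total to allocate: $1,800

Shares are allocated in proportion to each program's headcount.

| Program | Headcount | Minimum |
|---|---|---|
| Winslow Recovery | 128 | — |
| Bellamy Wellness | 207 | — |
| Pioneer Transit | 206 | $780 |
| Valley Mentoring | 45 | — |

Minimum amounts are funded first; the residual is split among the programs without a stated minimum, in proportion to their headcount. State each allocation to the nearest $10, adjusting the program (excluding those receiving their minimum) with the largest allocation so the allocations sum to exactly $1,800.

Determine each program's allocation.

Fund the minimums — Pioneer Transit $780. Balance $1,020.
Balance split over remaining headcount 380: Winslow Recovery 343.58 → $340; Bellamy Wellness 555.63 → $560; Valley Mentoring 120.79 → $120.

Winslow Recovery: $340 | Bellamy Wellness: $560 | Pioneer Transit: $780 | Valley Mentoring: $120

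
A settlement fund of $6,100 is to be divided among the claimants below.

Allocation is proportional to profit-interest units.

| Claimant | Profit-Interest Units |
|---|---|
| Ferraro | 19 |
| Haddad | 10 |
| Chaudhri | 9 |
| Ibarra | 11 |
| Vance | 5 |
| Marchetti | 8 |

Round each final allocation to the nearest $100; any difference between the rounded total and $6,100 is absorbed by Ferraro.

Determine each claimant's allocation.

Ferraro: $1,800 | Haddad: $1,000 | Chaudhri: $900 | Ibarra: $1,100 | Vance: $500 | Marchetti: $800

Combined profit-interest units = 62.
Unrounded shares: Ferraro 19/62 × $6,100 = 1,869.35; Haddad 10/62 × $6,100 = 983.87; Chaudhri 9/62 × $6,100 = 885.48; Ibarra 11/62 × $6,100 = 1,082.26; Vance 5/62 × $6,100 = 491.94; Marchetti 8/62 × $6,100 = 787.10.
At nearest $100: Ferraro $1,900; Haddad $1,000; Chaudhri $900; Ibarra $1,100; Vance $500; Marchetti $800. Sum = $6,200.
Difference $6,100 − $6,200 = −$100 applied to Ferraro: Ferraro becomes $1,800.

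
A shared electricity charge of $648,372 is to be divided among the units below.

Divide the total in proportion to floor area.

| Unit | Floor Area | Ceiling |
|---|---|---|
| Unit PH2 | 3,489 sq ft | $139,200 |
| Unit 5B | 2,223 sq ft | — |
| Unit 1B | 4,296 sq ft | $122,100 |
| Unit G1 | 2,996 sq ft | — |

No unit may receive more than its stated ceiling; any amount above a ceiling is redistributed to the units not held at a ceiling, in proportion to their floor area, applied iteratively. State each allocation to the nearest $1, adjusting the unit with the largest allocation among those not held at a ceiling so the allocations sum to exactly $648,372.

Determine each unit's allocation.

Unit PH2: $139,200; Unit 5B: $164,871; Unit 1B: $122,100; Unit G1: $222,201

Total floor area = 13,004.
Pro-rata shares before constraints: Unit PH2 173,959.54; Unit 5B 110,837.51; Unit 1B 214,196.10; Unit G1 149,378.85.
Cap binds for Unit PH2 ($139,200), Unit 1B ($122,100); residual $387,072 reallocated over remaining floor area 5,219.
Remaining shares: Unit 5B 164,870.87 → $164,871; Unit G1 222,201.13 → $222,201.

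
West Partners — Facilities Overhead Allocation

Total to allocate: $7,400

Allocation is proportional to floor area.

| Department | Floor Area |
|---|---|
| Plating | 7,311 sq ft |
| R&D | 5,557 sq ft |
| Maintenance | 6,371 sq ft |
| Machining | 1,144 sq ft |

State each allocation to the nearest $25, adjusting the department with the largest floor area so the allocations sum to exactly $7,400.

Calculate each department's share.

Plating: $2,625 · R&D: $2,025 · Maintenance: $2,325 · Machining: $425

Floor area total: 7,311 + 5,557 + 6,371 + 1,144 = 20,383.
Unrounded shares: Plating 2,654.24; R&D 2,017.46; Maintenance 2,312.98; Machining 415.33.
After rounding ($25): Plating $2,650; R&D $2,025; Maintenance $2,325; Machining $425. Sum = $7,425.
Difference $7,400 − $7,425 = −$25 applied to largest floor area (Plating): Plating becomes $2,625.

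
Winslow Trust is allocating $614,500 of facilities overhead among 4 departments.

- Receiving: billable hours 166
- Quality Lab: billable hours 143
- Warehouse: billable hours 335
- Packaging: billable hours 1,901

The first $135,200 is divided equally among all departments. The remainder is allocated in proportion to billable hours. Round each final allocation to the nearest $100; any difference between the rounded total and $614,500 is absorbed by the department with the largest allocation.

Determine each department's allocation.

$135,200 shared equally gives $33,800 per department.
Remainder $479,300 by billable hours (total 2,545): Receiving 31,262.79 → $31,300; Quality Lab 26,931.20 → $26,900; Warehouse 63,090.57 → $63,100; Packaging 358,015.44 → $358,000.
Totals: Receiving $33,800 + $31,300 = $65,100; Quality Lab $33,800 + $26,900 = $60,700; Warehouse $33,800 + $63,100 = $96,900; Packaging $33,800 + $358,000 = $391,800.

Receiving: $65,100; Quality Lab: $60,700; Warehouse: $96,900; Packaging: $391,800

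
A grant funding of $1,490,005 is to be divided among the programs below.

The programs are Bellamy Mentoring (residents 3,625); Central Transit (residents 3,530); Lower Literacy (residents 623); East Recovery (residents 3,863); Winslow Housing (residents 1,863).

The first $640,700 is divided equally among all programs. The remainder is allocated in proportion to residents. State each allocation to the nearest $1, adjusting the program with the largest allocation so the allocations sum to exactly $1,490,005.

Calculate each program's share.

Bellamy Mentoring: $356,127 · Central Transit: $350,152 · Lower Literacy: $167,322 · East Recovery: $371,095 · Winslow Housing: $245,309

First tranche $640,700 split equally: $128,140 each.
Remainder $849,305 by residents (total 13,504): Bellamy Mentoring 227,986.57 → $227,987; Central Transit 222,011.75 → $222,012; Lower Literacy 39,182.24 → $39,182; East Recovery 242,955.07 → $242,955; Winslow Housing 117,169.37 → $117,169.
Totals: Bellamy Mentoring $128,140 + $227,987 = $356,127; Central Transit $128,140 + $222,012 = $350,152; Lower Literacy $128,140 + $39,182 = $167,322; East Recovery $128,140 + $242,955 = $371,095; Winslow Housing $128,140 + $117,169 = $245,309.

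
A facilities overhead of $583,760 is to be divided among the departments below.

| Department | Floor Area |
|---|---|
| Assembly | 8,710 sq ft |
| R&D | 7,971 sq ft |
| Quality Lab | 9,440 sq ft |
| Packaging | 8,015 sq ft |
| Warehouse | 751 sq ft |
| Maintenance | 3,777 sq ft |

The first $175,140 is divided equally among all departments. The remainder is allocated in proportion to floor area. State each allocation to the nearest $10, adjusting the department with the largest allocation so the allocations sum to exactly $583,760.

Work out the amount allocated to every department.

Assembly: $121,240 | R&D: $113,430 | Quality Lab: $128,950 | Packaging: $113,900 | Warehouse: $37,130 | Maintenance: $69,110

First tranche $175,140 split equally: $29,190 each.
Remainder $408,620 by floor area (total 38,664): Assembly 92,051.53 → $92,050; R&D 84,241.41 → $84,240; Quality Lab 99,766.52 → $99,770; Packaging 84,706.43 → $84,710; Warehouse 7,936.93 → $7,940; Maintenance 39,917.18 → $39,920.
Rounding difference −$10 on remainder applied to Quality Lab.
Totals: Assembly $29,190 + $92,050 = $121,240; R&D $29,190 + $84,240 = $113,430; Quality Lab $29,190 + $99,760 = $128,950; Packaging $29,190 + $84,710 = $113,900; Warehouse $29,190 + $7,940 = $37,130; Maintenance $29,190 + $39,920 = $69,110.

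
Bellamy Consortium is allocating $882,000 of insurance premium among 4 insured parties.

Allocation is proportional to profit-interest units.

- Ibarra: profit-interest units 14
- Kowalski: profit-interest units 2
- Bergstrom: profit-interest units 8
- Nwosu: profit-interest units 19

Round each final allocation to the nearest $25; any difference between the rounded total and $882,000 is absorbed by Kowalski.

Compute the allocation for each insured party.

Total profit-interest units = 43.
Pro-rata amounts: Ibarra 14/43 × $882,000 = 287,162.79; Kowalski 2/43 × $882,000 = 41,023.26; Bergstrom 8/43 × $882,000 = 164,093.02; Nwosu 19/43 × $882,000 = 389,720.93.
After rounding ($25): Ibarra $287,175; Kowalski $41,025; Bergstrom $164,100; Nwosu $389,725. Sum = $882,025.
Difference $882,000 − $882,025 = −$25 applied to Kowalski: Kowalski becomes $41,000.

Ibarra: $287,175; Kowalski: $41,000; Bergstrom: $164,100; Nwosu: $389,725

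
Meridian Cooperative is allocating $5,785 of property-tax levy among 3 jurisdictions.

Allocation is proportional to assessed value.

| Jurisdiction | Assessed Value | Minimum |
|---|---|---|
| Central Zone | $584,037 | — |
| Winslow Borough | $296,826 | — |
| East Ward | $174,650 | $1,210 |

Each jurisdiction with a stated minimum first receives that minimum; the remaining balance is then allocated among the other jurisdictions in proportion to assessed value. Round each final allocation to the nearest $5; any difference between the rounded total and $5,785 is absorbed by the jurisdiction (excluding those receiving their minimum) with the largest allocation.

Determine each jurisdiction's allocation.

Central Zone: $3,035; Winslow Borough: $1,540; East Ward: $1,210

Minimums first: East Ward $1,210. Balance $4,575.
Balance split over remaining assessed value 880,863: Central Zone 3,033.35 → $3,035; Winslow Borough 1,541.65 → $1,540.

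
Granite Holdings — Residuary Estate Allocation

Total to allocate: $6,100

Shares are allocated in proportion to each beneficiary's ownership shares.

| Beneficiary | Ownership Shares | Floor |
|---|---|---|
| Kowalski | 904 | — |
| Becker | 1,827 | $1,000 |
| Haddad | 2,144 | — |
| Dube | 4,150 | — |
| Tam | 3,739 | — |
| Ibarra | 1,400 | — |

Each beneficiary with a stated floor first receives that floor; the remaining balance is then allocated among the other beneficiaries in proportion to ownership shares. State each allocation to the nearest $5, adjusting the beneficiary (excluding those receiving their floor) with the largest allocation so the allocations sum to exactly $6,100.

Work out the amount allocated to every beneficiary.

Guaranteed amounts: Becker $1,000. Remaining pool $5,100.
Remaining pool split over remaining ownership shares 12,337: Kowalski 373.71 → $375; Haddad 886.31 → $885; Dube 1,715.57 → $1,715; Tam 1,545.67 → $1,545; Ibarra 578.75 → $580.

Kowalski: $375; Becker: $1,000; Haddad: $885; Dube: $1,715; Tam: $1,545; Ibarra: $580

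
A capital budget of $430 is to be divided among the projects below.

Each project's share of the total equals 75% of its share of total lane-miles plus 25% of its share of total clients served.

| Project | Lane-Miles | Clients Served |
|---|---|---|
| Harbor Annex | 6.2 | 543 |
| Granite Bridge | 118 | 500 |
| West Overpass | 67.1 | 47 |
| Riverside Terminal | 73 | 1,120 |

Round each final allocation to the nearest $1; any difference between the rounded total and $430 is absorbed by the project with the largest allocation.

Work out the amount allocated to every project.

Harbor Annex: $34 · Granite Bridge: $168 · West Overpass: $84 · Riverside Terminal: $144

Totals — lane-miles 264.3, clients served 2,210.
Blended shares (75% lane-miles + 25% clients served): Harbor Annex 0.0790; Granite Bridge 0.3914; West Overpass 0.1957; Riverside Terminal 0.3338.
Raw shares: Harbor Annex 33.98; Granite Bridge 168.31; West Overpass 84.16; Riverside Terminal 143.55.
At nearest $1: Harbor Annex $34; Granite Bridge $168; West Overpass $84; Riverside Terminal $144. Sum = $430.
Sum already equals the total — no adjustment.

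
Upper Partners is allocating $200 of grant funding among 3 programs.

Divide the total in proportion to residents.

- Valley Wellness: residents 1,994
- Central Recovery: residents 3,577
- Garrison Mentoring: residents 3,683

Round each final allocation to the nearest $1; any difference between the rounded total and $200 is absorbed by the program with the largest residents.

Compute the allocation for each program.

Residents total: 1,994 + 3,577 + 3,683 = 9,254.
Raw shares: Valley Wellness 43.09; Central Recovery 77.31; Garrison Mentoring 79.60.
After rounding ($1): Valley Wellness $43; Central Recovery $77; Garrison Mentoring $80. Sum = $200.
No rounding difference to absorb.

Valley Wellness: $43 | Central Recovery: $77 | Garrison Mentoring: $80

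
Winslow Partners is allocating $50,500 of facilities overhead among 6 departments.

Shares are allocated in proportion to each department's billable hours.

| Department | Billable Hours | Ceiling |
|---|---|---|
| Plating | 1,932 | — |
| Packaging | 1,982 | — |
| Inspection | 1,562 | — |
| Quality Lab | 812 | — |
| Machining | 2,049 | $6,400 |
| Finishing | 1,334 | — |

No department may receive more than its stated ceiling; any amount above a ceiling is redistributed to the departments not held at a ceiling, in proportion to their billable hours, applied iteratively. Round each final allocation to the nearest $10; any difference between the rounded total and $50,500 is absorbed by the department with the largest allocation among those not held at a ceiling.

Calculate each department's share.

Total billable hours = 9,671.
Pro-rata shares before constraints: Plating 10,088.51; Packaging 10,349.60; Inspection 8,156.45; Quality Lab 4,240.10; Machining 10,699.46; Finishing 6,965.88.
Cap binds for Machining ($6,400); remaining pool $44,100 reallocated over remaining billable hours 7,622.
Remaining shares: Plating 11,178.33 → $11,180; Packaging 11,467.62 → $11,470; Inspection 9,037.55 → $9,040; Quality Lab 4,698.14 → $4,700; Finishing 7,718.37 → $7,720.
Rounding difference −$10 applied to Packaging → $11,460.

Plating: $11,180; Packaging: $11,460; Inspection: $9,040; Quality Lab: $4,700; Machining: $6,400; Finishing: $7,720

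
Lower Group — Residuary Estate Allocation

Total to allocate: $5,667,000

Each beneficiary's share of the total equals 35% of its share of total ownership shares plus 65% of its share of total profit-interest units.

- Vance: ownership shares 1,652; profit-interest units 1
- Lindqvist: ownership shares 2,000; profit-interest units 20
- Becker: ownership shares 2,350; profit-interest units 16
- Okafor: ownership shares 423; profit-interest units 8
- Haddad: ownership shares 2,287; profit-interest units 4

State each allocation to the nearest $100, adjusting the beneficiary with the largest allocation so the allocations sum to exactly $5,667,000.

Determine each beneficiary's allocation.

Totals — ownership shares 8,712, profit-interest units 49.
Blended shares (35% ownership shares + 65% profit-interest units): Vance 0.0796; Lindqvist 0.3457; Becker 0.3067; Okafor 0.1231; Haddad 0.1449.
Pro-rata amounts: Vance 451,283.24; Lindqvist 1,958,827.26; Becker 1,737,813.36; Okafor 697,699.79; Haddad 821,376.35.
After rounding ($100): Vance $451,300; Lindqvist $1,958,800; Becker $1,737,800; Okafor $697,700; Haddad $821,400. Sum = $5,667,000.
Sum already equals the total — no adjustment.

Vance: $451,300 | Lindqvist: $1,958,800 | Becker: $1,737,800 | Okafor: $697,700 | Haddad: $821,400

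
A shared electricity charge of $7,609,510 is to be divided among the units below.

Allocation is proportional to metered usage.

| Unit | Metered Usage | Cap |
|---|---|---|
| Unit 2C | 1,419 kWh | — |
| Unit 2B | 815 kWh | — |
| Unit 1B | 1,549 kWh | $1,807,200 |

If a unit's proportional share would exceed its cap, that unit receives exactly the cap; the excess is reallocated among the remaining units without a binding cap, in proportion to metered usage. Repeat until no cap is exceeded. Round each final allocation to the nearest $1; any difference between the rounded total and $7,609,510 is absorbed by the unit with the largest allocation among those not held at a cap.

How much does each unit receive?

Combined metered usage = 3,783.
Proportional shares (ignoring caps): Unit 2C 2,854,320.56; Unit 2B 1,639,373.68; Unit 1B 3,115,815.75.
Capped: Unit 1B ($1,807,200); balance $5,802,310 reallocated over remaining metered usage 2,234.
Remaining shares: Unit 2C 3,685,531.73 → $3,685,532; Unit 2B 2,116,778.27 → $2,116,778.

Unit 2C: $3,685,532 | Unit 2B: $2,116,778 | Unit 1B: $1,807,200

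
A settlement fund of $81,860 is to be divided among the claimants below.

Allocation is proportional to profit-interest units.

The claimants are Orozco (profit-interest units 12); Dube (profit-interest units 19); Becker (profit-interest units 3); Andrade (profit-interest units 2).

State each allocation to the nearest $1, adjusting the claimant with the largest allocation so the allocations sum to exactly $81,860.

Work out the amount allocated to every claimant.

Orozco: $27,287 · Dube: $43,203 · Becker: $6,822 · Andrade: $4,548

Total profit-interest units = 36.
Unrounded shares: Orozco 12/36 × $81,860 = 27,286.67; Dube 19/36 × $81,860 = 43,203.89; Becker 3/36 × $81,860 = 6,821.67; Andrade 2/36 × $81,860 = 4,547.78.
Rounded to nearest $1: Orozco $27,287; Dube $43,204; Becker $6,822; Andrade $4,548. Sum = $81,861.
Difference $81,860 − $81,861 = −$1 applied to largest allocation (Dube): Dube becomes $43,203.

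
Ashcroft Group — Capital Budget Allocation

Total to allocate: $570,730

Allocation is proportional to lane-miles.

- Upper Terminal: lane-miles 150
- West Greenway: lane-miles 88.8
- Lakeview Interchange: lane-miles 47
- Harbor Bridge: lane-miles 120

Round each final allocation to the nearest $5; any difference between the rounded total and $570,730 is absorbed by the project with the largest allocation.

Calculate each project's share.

Lane-miles total: 405.8.
Unrounded shares: Upper Terminal 150/405.8 × $570,730 = 210,964.76; West Greenway 88.8/405.8 × $570,730 = 124,891.14; Lakeview Interchange 47/405.8 × $570,730 = 66,102.29; Harbor Bridge 120/405.8 × $570,730 = 168,771.81.
At nearest $5: Upper Terminal $210,965; West Greenway $124,890; Lakeview Interchange $66,100; Harbor Bridge $168,770. Sum = $570,725.
Difference $570,730 − $570,725 = +$5 applied to largest allocation (Upper Terminal): Upper Terminal becomes $210,970.

Upper Terminal: $210,970 | West Greenway: $124,890 | Lakeview Interchange: $66,100 | Harbor Bridge: $168,770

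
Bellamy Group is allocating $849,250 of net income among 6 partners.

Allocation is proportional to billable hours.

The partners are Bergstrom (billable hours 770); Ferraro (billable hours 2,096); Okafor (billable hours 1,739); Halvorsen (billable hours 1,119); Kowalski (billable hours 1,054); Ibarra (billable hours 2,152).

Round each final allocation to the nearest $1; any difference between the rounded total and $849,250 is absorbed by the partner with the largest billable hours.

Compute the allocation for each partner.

Bergstrom: $73,228 | Ferraro: $199,331 | Okafor: $165,380 | Halvorsen: $106,418 | Kowalski: $100,236 | Ibarra: $204,657

Total billable hours = 770 + 2,096 + 1,739 + 1,119 + 1,054 + 2,152 = 8,930.
Raw shares: Bergstrom 73,227.60; Ferraro 199,331.24; Okafor 165,380.26; Halvorsen 106,417.78; Kowalski 100,236.23; Ibarra 204,656.89.
Rounded to nearest $1: Bergstrom $73,228; Ferraro $199,331; Okafor $165,380; Halvorsen $106,418; Kowalski $100,236; Ibarra $204,657. Sum = $849,250.
Rounded total matches; no reconciliation needed.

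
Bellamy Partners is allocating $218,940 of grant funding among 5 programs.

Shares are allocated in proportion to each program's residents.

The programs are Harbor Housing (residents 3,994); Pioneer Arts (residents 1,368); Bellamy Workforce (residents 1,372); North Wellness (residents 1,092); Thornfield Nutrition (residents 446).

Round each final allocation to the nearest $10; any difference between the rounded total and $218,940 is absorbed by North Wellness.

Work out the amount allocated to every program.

Sum of residents: 8,272.
Unrounded shares: Harbor Housing 3,994/8,272 × $218,940 = 105,711.60; Pioneer Arts 1,368/8,272 × $218,940 = 36,207.68; Bellamy Workforce 1,372/8,272 × $218,940 = 36,313.55; North Wellness 1,092/8,272 × $218,940 = 28,902.62; Thornfield Nutrition 446/8,272 × $218,940 = 11,804.55.
After rounding ($10): Harbor Housing $105,710; Pioneer Arts $36,210; Bellamy Workforce $36,310; North Wellness $28,900; Thornfield Nutrition $11,800. Sum = $218,930.
Difference $218,940 − $218,930 = +$10 applied to North Wellness: North Wellness becomes $28,910.

Harbor Housing: $105,710 · Pioneer Arts: $36,210 · Bellamy Workforce: $36,310 · North Wellness: $28,910 · Thornfield Nutrition: $11,800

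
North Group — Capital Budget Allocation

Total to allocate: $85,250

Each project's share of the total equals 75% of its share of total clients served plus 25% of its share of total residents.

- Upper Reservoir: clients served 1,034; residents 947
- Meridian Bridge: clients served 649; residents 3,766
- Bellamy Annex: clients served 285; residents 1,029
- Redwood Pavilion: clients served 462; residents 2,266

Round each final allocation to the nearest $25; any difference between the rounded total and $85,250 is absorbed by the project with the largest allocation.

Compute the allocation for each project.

Clients served total 2,430; residents total 8,008.
Combined weights (75% clients served + 25% residents): Upper Reservoir 0.3487; Meridian Bridge 0.3179; Bellamy Annex 0.1201; Redwood Pavilion 0.2133.
Proportional shares: Upper Reservoir 29,726.67; Meridian Bridge 27,099.15; Bellamy Annex 10,237.42; Redwood Pavilion 18,186.75.
At nearest $25: Upper Reservoir $29,725; Meridian Bridge $27,100; Bellamy Annex $10,225; Redwood Pavilion $18,175. Sum = $85,225.
Difference $85,250 − $85,225 = +$25 applied to largest allocation (Upper Reservoir): Upper Reservoir becomes $29,750.

Upper Reservoir: $29,750 · Meridian Bridge: $27,100 · Bellamy Annex: $10,225 · Redwood Pavilion: $18,175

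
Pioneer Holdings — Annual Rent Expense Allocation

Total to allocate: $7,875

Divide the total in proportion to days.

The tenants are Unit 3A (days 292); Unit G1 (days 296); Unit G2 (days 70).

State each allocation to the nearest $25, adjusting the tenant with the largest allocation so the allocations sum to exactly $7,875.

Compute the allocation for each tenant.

Days total: 658.
Proportional shares: Unit 3A 292/658 × $7,875 = 3,494.68; Unit G1 296/658 × $7,875 = 3,542.55; Unit G2 70/658 × $7,875 = 837.77.
At nearest $25: Unit 3A $3,500; Unit G1 $3,550; Unit G2 $850. Sum = $7,900.
Difference $7,875 − $7,900 = −$25 applied to largest allocation (Unit G1): Unit G1 becomes $3,525.

Unit 3A: $3,500; Unit G1: $3,525; Unit G2: $850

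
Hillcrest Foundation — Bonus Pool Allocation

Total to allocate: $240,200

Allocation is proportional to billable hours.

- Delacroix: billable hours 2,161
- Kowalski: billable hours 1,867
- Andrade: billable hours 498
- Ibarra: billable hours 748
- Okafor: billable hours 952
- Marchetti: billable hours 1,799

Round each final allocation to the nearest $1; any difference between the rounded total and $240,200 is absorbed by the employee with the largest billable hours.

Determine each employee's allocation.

Billable hours total: 8,025.
Proportional shares: Delacroix 2,161/8,025 × $240,200 = 64,681.89; Kowalski 1,867/8,025 × $240,200 = 55,882.04; Andrade 498/8,025 × $240,200 = 14,905.87; Ibarra 748/8,025 × $240,200 = 22,388.74; Okafor 952/8,025 × $240,200 = 28,494.75; Marchetti 1,799/8,025 × $240,200 = 53,846.70.
Rounded to nearest $1: Delacroix $64,682; Kowalski $55,882; Andrade $14,906; Ibarra $22,389; Okafor $28,495; Marchetti $53,847. Sum = $240,201.
Difference $240,200 − $240,201 = −$1 applied to largest billable hours (Delacroix): Delacroix becomes $64,681.

Delacroix: $64,681 | Kowalski: $55,882 | Andrade: $14,906 | Ibarra: $22,389 | Okafor: $28,495 | Marchetti: $53,847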